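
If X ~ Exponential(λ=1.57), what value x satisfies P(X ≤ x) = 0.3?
0.2272

We have X ~ Exponential(λ=1.57).

We want to find x such that P(X ≤ x) = 0.3.

This is the 30th percentile, which means 30% of values fall below this point.

Using the inverse CDF (quantile function):
x = F⁻¹(0.3) = 0.2272

Verification: P(X ≤ 0.2272) = 0.3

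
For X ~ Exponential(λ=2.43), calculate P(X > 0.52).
0.282635

We have X ~ Exponential(λ=2.43).

P(X > 0.52) = 1 - P(X ≤ 0.52)
                = 1 - F(0.52)
                = 1 - 0.717365
                = 0.282635

So there's approximately a 28.3% chance that X exceeds 0.52.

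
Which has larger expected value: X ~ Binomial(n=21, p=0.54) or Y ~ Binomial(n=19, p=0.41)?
X has larger mean (11.3400 > 7.7900)

Compute the expected value for each distribution:

X ~ Binomial(n=21, p=0.54):
E[X] = 11.3400

Y ~ Binomial(n=19, p=0.41):
E[Y] = 7.7900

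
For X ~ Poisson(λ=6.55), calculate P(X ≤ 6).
0.518665

We have X ~ Poisson(λ=6.55).

The CDF gives us P(X ≤ k).

Using the CDF:
P(X ≤ 6) = 0.518665

This means there's approximately a 51.9% chance that X is at most 6.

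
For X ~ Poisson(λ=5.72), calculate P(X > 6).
0.348823

We have X ~ Poisson(λ=5.72).

P(X > 6) = 1 - P(X ≤ 6)
                = 1 - F(6)
                = 1 - 0.651177
                = 0.348823

So there's approximately a 34.9% chance that X exceeds 6.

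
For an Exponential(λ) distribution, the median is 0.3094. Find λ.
λ = 2.2403

For X ~ Exponential(λ), the CDF is F(x) = 1 - e^(-λx).
The median m satisfies F(m) = 0.5:
1 - e^(-λm) = 0.5
e^(-λm) = 0.5
λm = ln(2)
m = ln(2) / λ

Given m = 0.3094:
λ = ln(2) / 0.3094 = 0.693147 / 0.3094 = 2.2403

Verification: ln(2) / 2.2403 = 0.3094 ✓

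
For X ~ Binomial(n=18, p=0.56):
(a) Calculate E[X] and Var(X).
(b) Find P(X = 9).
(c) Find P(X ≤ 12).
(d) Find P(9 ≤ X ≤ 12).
(a) E[X] = 10.0800, Var(X) = 4.4352
(b) P(X = 9) = 0.162773
(c) P(X ≤ 12) = 0.875699
(d) P(9 ≤ X ≤ 12) = 0.649930

We have X ~ Binomial(n=18, p=0.56).

(a) Moments:
E[X] = 10.0800
Var(X) = 4.4352
σ = √Var(X) = 2.1060

(b) Point probability using PMF:
P(X = 9) = 0.162773

(c) Cumulative probability using CDF:
P(X ≤ 12) = F(12) = 0.875699

(d) Range probability:
P(9 ≤ X ≤ 12) = P(X ≤ 12) - P(X ≤ 8)
                   = F(12) - F(8)
                   = 0.875699 - 0.225769
                   = 0.649930

This means approximately 65.0% of outcomes fall in the interval [9, 12].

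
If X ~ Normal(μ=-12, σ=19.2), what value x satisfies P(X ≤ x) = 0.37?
-18.3716

We have X ~ Normal(μ=-12, σ=19.2).

We want to find x such that P(X ≤ x) = 0.37.

This is the 37th percentile, which means 37% of values fall below this point.

Using the inverse CDF (quantile function):
x = F⁻¹(0.37) = -18.3716

Verification: P(X ≤ -18.3716) = 0.37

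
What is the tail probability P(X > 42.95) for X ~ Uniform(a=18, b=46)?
0.108929

We have X ~ Uniform(a=18, b=46).

P(X > 42.95) = 1 - P(X ≤ 42.95)
                = 1 - F(42.95)
                = 1 - 0.891071
                = 0.108929

So there's approximately a 10.9% chance that X exceeds 42.95.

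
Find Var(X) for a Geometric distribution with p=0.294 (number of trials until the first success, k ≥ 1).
8.1679

We have X ~ Geometric(p=0.294) (number of trials until the first success, k ≥ 1).

For a Geometric distribution with p=0.294 (number of trials until the first success, k ≥ 1):
Var(X) = 8.1679

The variance measures the spread of the distribution around the mean.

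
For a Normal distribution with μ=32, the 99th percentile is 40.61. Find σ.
σ = 3.7011

For X ~ Normal(μ, σ), the p-th percentile satisfies x = μ + z_p × σ,
where z_p = Φ⁻¹(p) is the standard normal quantile.

Step 1: z_{0.99} = Φ⁻¹(0.99) = 2.3263

Step 2: Solve for σ:
40.61 = 32 + 2.3263 × σ
σ = (40.61 - 32) / 2.3263
σ = 8.61 / 2.3263
σ = 3.7011

Verification: μ + z × σ = 32 + 2.3263 × 3.7011 = 40.61 ✓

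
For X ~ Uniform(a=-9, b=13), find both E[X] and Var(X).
E[X] = 2.0000, Var(X) = 40.3333

We have X ~ Uniform(a=-9, b=13).

For a Uniform distribution with a=-9, b=13:

Expected value:
E[X] = 2.0000

Variance:
Var(X) = 40.3333

Standard deviation:
σ = √Var(X) = 6.3509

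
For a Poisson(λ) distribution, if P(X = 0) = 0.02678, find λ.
λ = 3.6201

For a Poisson(λ) distribution, the PMF at 0 is:
P(X = 0) = λ^0 e^(-λ) / 0! = e^(-λ)

Given P(X = 0) = 0.02678:
e^(-λ) = 0.02678
-λ = ln(0.02678)
λ = -ln(0.02678) = 3.6201

Verification: e^(-3.6201) = 0.02678 ✓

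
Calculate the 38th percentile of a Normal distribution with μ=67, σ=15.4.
62.2956

We have X ~ Normal(μ=67, σ=15.4).

We want to find x such that P(X ≤ x) = 0.38.

This is the 38th percentile, which means 38% of values fall below this point.

Using the inverse CDF (quantile function):
x = F⁻¹(0.38) = 62.2956

Verification: P(X ≤ 62.2956) = 0.38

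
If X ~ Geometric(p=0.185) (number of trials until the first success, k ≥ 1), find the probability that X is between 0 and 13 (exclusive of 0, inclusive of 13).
0.930008

We have X ~ Geometric(p=0.185) (number of trials until the first success, k ≥ 1).

To find P(0 < X ≤ 13), we use:
P(0 < X ≤ 13) = P(X ≤ 13) - P(X ≤ 0)
                 = F(13) - F(0)
                 = 0.930008 - 0.000000
                 = 0.930008

So there's approximately a 93.0% chance that X falls in this range.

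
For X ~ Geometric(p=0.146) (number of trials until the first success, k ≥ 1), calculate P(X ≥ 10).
0.241613

We have X ~ Geometric(p=0.146) (number of trials until the first success, k ≥ 1).

For discrete distributions, P(X ≥ 10) = 1 - P(X ≤ 9).

P(X ≤ 9) = 0.758387
P(X ≥ 10) = 1 - 0.758387 = 0.241613

So there's approximately a 24.2% chance that X is at least 10.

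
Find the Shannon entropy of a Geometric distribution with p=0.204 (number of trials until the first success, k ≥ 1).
2.4799 nats

We have X ~ Geometric(p=0.204) (number of trials until the first success, k ≥ 1).

The Shannon entropy measures the uncertainty or information content of the distribution.

For a Geometric distribution with p=0.204 (number of trials until the first success, k ≥ 1):
H(X) = 2.4799 nats

(In bits, this would be 3.5777 bits.)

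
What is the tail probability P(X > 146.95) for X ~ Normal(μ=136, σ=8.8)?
0.106691

We have X ~ Normal(μ=136, σ=8.8).

P(X > 146.95) = 1 - P(X ≤ 146.95)
                = 1 - F(146.95)
                = 1 - 0.893309
                = 0.106691

So there's approximately a 10.7% chance that X exceeds 146.95.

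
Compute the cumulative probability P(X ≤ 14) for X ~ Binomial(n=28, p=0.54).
0.405457

We have X ~ Binomial(n=28, p=0.54).

The CDF gives us P(X ≤ k).

Using the CDF:
P(X ≤ 14) = 0.405457

This means there's approximately a 40.5% chance that X is at most 14.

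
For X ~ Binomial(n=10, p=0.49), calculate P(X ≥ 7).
0.155961

We have X ~ Binomial(n=10, p=0.49).

For discrete distributions, P(X ≥ 7) = 1 - P(X ≤ 6).

P(X ≤ 6) = 0.844039
P(X ≥ 7) = 1 - 0.844039 = 0.155961

So there's approximately a 15.6% chance that X is at least 7.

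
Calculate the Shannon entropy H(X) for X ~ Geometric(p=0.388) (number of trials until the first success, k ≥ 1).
1.7213 nats

We have X ~ Geometric(p=0.388) (number of trials until the first success, k ≥ 1).

The Shannon entropy measures the uncertainty or information content of the distribution.

For a Geometric distribution with p=0.388 (number of trials until the first success, k ≥ 1):
H(X) = 1.7213 nats

(In bits, this would be 2.4832 bits.)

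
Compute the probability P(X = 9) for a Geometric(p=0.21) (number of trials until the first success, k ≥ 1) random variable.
0.031859

We have X ~ Geometric(p=0.21) (number of trials until the first success, k ≥ 1).

For a Geometric distribution, the PMF gives us the probability of each outcome.

Using the PMF formula:
P(X = 9) = 0.031859

Rounded to 4 decimal places: 0.0319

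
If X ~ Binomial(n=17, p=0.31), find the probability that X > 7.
0.122706

We have X ~ Binomial(n=17, p=0.31).

P(X > 7) = 1 - P(X ≤ 7)
                = 1 - F(7)
                = 1 - 0.877294
                = 0.122706

So there's approximately a 12.3% chance that X exceeds 7.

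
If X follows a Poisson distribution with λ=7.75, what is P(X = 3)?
0.033417

We have X ~ Poisson(λ=7.75).

For a Poisson distribution, the PMF gives us the probability of each outcome.

Using the PMF formula:
P(X = 3) = 0.033417

Rounded to 4 decimal places: 0.0334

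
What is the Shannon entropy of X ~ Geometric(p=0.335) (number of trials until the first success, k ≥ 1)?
1.9035 nats

We have X ~ Geometric(p=0.335) (number of trials until the first success, k ≥ 1).

The Shannon entropy measures the uncertainty or information content of the distribution.

For a Geometric distribution with p=0.335 (number of trials until the first success, k ≥ 1):
H(X) = 1.9035 nats

(In bits, this would be 2.7461 bits.)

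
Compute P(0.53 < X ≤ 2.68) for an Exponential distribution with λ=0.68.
0.535760

We have X ~ Exponential(λ=0.68).

To find P(0.53 < X ≤ 2.68), we use:
P(0.53 < X ≤ 2.68) = P(X ≤ 2.68) - P(X ≤ 0.53)
                 = F(2.68) - F(0.53)
                 = 0.838363 - 0.302603
                 = 0.535760

So there's approximately a 53.6% chance that X falls in this range.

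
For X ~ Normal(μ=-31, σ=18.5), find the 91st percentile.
-6.1960

We have X ~ Normal(μ=-31, σ=18.5).

We want to find x such that P(X ≤ x) = 0.91.

This is the 91st percentile, which means 91% of values fall below this point.

Using the inverse CDF (quantile function):
x = F⁻¹(0.91) = -6.1960

Verification: P(X ≤ -6.1960) = 0.91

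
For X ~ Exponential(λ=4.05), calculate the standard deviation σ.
0.2469

We have X ~ Exponential(λ=4.05).

For an Exponential distribution with λ=4.05:
σ = √Var(X) = 0.2469

The standard deviation is the square root of the variance.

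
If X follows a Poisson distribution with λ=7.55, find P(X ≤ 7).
0.517327

We have X ~ Poisson(λ=7.55).

The CDF gives us P(X ≤ k).

Using the CDF:
P(X ≤ 7) = 0.517327

This means there's approximately a 51.7% chance that X is at most 7.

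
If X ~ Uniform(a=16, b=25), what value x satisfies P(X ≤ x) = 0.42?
19.7800

We have X ~ Uniform(a=16, b=25).

We want to find x such that P(X ≤ x) = 0.42.

This is the 42nd percentile, which means 42% of values fall below this point.

Using the inverse CDF (quantile function):
x = F⁻¹(0.42) = 19.7800

Verification: P(X ≤ 19.7800) = 0.42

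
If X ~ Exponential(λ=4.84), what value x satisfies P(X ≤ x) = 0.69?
0.2420

We have X ~ Exponential(λ=4.84).

We want to find x such that P(X ≤ x) = 0.69.

This is the 69th percentile, which means 69% of values fall below this point.

Using the inverse CDF (quantile function):
x = F⁻¹(0.69) = 0.2420

Verification: P(X ≤ 0.2420) = 0.69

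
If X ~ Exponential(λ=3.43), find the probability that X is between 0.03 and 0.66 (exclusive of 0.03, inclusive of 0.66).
0.798262

We have X ~ Exponential(λ=3.43).

To find P(0.03 < X ≤ 0.66), we use:
P(0.03 < X ≤ 0.66) = P(X ≤ 0.66) - P(X ≤ 0.03)
                 = F(0.66) - F(0.03)
                 = 0.896045 - 0.097783
                 = 0.798262

So there's approximately a 79.8% chance that X falls in this range.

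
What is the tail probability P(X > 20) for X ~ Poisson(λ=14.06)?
0.049646

We have X ~ Poisson(λ=14.06).

P(X > 20) = 1 - P(X ≤ 20)
                = 1 - F(20)
                = 1 - 0.950354
                = 0.049646

So there's approximately a 5.0% chance that X exceeds 20.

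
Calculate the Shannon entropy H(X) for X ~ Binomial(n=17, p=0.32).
2.0691 nats

We have X ~ Binomial(n=17, p=0.32).

The Shannon entropy measures the uncertainty or information content of the distribution.

For a Binomial distribution with n=17, p=0.32:
H(X) = 2.0691 nats

(In bits, this would be 2.9852 bits.)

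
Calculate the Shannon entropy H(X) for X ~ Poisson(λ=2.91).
1.9148 nats

We have X ~ Poisson(λ=2.91).

The Shannon entropy measures the uncertainty or information content of the distribution.

For a Poisson distribution with λ=2.91:
H(X) = 1.9148 nats

(In bits, this would be 2.7624 bits.)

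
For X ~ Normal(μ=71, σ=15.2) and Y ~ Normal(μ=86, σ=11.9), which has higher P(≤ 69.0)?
X has higher probability (P(X ≤ 69.0) = 0.4477 > P(Y ≤ 69.0) = 0.0766)

Compute P(≤ 69.0) for each distribution:

X ~ Normal(μ=71, σ=15.2):
P(X ≤ 69.0) = 0.4477

Y ~ Normal(μ=86, σ=11.9):
P(Y ≤ 69.0) = 0.0766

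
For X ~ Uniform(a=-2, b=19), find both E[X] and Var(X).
E[X] = 8.5000, Var(X) = 36.7500

We have X ~ Uniform(a=-2, b=19).

For a Uniform distribution with a=-2, b=19:

Expected value:
E[X] = 8.5000

Variance:
Var(X) = 36.7500

Standard deviation:
σ = √Var(X) = 6.0622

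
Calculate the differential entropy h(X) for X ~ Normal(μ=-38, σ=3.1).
2.5503 nats

We have X ~ Normal(μ=-38, σ=3.1).

The differential entropy measures the uncertainty or information content of the distribution.

For a Normal distribution with μ=-38, σ=3.1:
h(X) = 2.5503 nats

(In bits, this would be 3.6794 bits.)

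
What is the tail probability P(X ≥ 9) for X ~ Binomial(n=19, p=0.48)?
0.610481

We have X ~ Binomial(n=19, p=0.48).

For discrete distributions, P(X ≥ 9) = 1 - P(X ≤ 8).

P(X ≤ 8) = 0.389519
P(X ≥ 9) = 1 - 0.389519 = 0.610481

So there's approximately a 61.0% chance that X is at least 9.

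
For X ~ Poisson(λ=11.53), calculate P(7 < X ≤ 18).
0.861098

We have X ~ Poisson(λ=11.53).

To find P(7 < X ≤ 18), we use:
P(7 < X ≤ 18) = P(X ≤ 18) - P(X ≤ 7)
                 = F(18) - F(7)
                 = 0.973238 - 0.112140
                 = 0.861098

So there's approximately a 86.1% chance that X falls in this range.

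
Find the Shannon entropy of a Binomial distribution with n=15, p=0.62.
2.0481 nats

We have X ~ Binomial(n=15, p=0.62).

The Shannon entropy measures the uncertainty or information content of the distribution.

For a Binomial distribution with n=15, p=0.62:
H(X) = 2.0481 nats

(In bits, this would be 2.9547 bits.)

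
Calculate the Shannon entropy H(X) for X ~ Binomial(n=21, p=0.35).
2.1989 nats

We have X ~ Binomial(n=21, p=0.35).

The Shannon entropy measures the uncertainty or information content of the distribution.

For a Binomial distribution with n=21, p=0.35:
H(X) = 2.1989 nats

(In bits, this would be 3.1723 bits.)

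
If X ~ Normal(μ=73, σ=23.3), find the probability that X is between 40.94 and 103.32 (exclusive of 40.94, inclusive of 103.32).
0.819004

We have X ~ Normal(μ=73, σ=23.3).

To find P(40.94 < X ≤ 103.32), we use:
P(40.94 < X ≤ 103.32) = P(X ≤ 103.32) - P(X ≤ 40.94)
                 = F(103.32) - F(40.94)
                 = 0.903420 - 0.084416
                 = 0.819004

So there's approximately a 81.9% chance that X falls in this range.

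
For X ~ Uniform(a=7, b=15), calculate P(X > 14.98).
0.002500

We have X ~ Uniform(a=7, b=15).

P(X > 14.98) = 1 - P(X ≤ 14.98)
                = 1 - F(14.98)
                = 1 - 0.997500
                = 0.002500

So there's approximately a 0.2% chance that X exceeds 14.98.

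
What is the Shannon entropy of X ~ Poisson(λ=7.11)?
2.3869 nats

We have X ~ Poisson(λ=7.11).

The Shannon entropy measures the uncertainty or information content of the distribution.

For a Poisson distribution with λ=7.11:
H(X) = 2.3869 nats

(In bits, this would be 3.4436 bits.)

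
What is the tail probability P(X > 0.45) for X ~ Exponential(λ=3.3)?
0.226502

We have X ~ Exponential(λ=3.3).

P(X > 0.45) = 1 - P(X ≤ 0.45)
                = 1 - F(0.45)
                = 1 - 0.773498
                = 0.226502

So there's approximately a 22.7% chance that X exceeds 0.45.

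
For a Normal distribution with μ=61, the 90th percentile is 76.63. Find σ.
σ = 12.1962

For X ~ Normal(μ, σ), the p-th percentile satisfies x = μ + z_p × σ,
where z_p = Φ⁻¹(p) is the standard normal quantile.

Step 1: z_{0.9} = Φ⁻¹(0.9) = 1.2816

Step 2: Solve for σ:
76.63 = 61 + 1.2816 × σ
σ = (76.63 - 61) / 1.2816
σ = 15.63 / 1.2816
σ = 12.1962

Verification: μ + z × σ = 61 + 1.2816 × 12.1962 = 76.63 ✓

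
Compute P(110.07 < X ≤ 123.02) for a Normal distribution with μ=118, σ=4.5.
0.828678

We have X ~ Normal(μ=118, σ=4.5).

To find P(110.07 < X ≤ 123.02), we use:
P(110.07 < X ≤ 123.02) = P(X ≤ 123.02) - P(X ≤ 110.07)
                 = F(123.02) - F(110.07)
                 = 0.867694 - 0.039016
                 = 0.828678

So there's approximately a 82.9% chance that X falls in this range.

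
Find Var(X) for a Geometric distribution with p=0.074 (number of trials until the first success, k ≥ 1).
169.1015

We have X ~ Geometric(p=0.074) (number of trials until the first success, k ≥ 1).

For a Geometric distribution with p=0.074 (number of trials until the first success, k ≥ 1):
Var(X) = 169.1015

The variance measures the spread of the distribution around the mean.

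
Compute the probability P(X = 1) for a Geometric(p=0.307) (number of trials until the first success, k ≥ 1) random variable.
0.307000

We have X ~ Geometric(p=0.307) (number of trials until the first success, k ≥ 1).

For a Geometric distribution, the PMF gives us the probability of each outcome.

Using the PMF formula:
P(X = 1) = 0.307000

Rounded to 4 decimal places: 0.3070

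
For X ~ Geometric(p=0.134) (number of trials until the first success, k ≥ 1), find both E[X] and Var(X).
E[X] = 7.4627, Var(X) = 48.2290

We have X ~ Geometric(p=0.134) (number of trials until the first success, k ≥ 1).

For a Geometric distribution with p=0.134 (number of trials until the first success, k ≥ 1):

Expected value:
E[X] = 7.4627

Variance:
Var(X) = 48.2290

Standard deviation:
σ = √Var(X) = 6.9447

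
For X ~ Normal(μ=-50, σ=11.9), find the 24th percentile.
-58.4050

We have X ~ Normal(μ=-50, σ=11.9).

We want to find x such that P(X ≤ x) = 0.24.

This is the 24th percentile, which means 24% of values fall below this point.

Using the inverse CDF (quantile function):
x = F⁻¹(0.24) = -58.4050

Verification: P(X ≤ -58.4050) = 0.24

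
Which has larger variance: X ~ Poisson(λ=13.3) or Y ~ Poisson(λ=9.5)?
X has larger variance (13.3000 > 9.5000)

Compute the variance for each distribution:

X ~ Poisson(λ=13.3):
Var(X) = 13.3000

Y ~ Poisson(λ=9.5):
Var(Y) = 9.5000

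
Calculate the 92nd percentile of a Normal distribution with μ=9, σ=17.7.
33.8698

We have X ~ Normal(μ=9, σ=17.7).

We want to find x such that P(X ≤ x) = 0.92.

This is the 92nd percentile, which means 92% of values fall below this point.

Using the inverse CDF (quantile function):
x = F⁻¹(0.92) = 33.8698

Verification: P(X ≤ 33.8698) = 0.92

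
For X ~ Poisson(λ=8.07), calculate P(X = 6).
0.119992

We have X ~ Poisson(λ=8.07).

For a Poisson distribution, the PMF gives us the probability of each outcome.

Using the PMF formula:
P(X = 6) = 0.119992

Rounded to 4 decimal places: 0.1200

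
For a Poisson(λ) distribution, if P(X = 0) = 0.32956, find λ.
λ = 1.1100

For a Poisson(λ) distribution, the PMF at 0 is:
P(X = 0) = λ^0 e^(-λ) / 0! = e^(-λ)

Given P(X = 0) = 0.32956:
e^(-λ) = 0.32956
-λ = ln(0.32956)
λ = -ln(0.32956) = 1.1100

Verification: e^(-1.1100) = 0.32956 ✓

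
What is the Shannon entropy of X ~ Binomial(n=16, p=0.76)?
1.9439 nats

We have X ~ Binomial(n=16, p=0.76).

The Shannon entropy measures the uncertainty or information content of the distribution.

For a Binomial distribution with n=16, p=0.76:
H(X) = 1.9439 nats

(In bits, this would be 2.8045 bits.)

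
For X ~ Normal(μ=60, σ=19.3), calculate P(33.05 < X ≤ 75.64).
0.709833

We have X ~ Normal(μ=60, σ=19.3).

To find P(33.05 < X ≤ 75.64), we use:
P(33.05 < X ≤ 75.64) = P(X ≤ 75.64) - P(X ≤ 33.05)
                 = F(75.64) - F(33.05)
                 = 0.791134 - 0.081301
                 = 0.709833

So there's approximately a 71.0% chance that X falls in this range.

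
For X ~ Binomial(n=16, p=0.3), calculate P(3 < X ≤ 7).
0.679793

We have X ~ Binomial(n=16, p=0.3).

To find P(3 < X ≤ 7), we use:
P(3 < X ≤ 7) = P(X ≤ 7) - P(X ≤ 3)
                 = F(7) - F(3)
                 = 0.925648 - 0.245856
                 = 0.679793

So there's approximately a 68.0% chance that X falls in this range.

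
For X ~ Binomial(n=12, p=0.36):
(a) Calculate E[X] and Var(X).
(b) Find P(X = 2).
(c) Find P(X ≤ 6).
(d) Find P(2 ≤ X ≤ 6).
(a) E[X] = 4.3200, Var(X) = 2.7648
(b) P(X = 2) = 0.098616
(c) P(X ≤ 6) = 0.902979
(d) P(2 ≤ X ≤ 6) = 0.866381

We have X ~ Binomial(n=12, p=0.36).

(a) Moments:
E[X] = 4.3200
Var(X) = 2.7648
σ = √Var(X) = 1.6628

(b) Point probability using PMF:
P(X = 2) = 0.098616

(c) Cumulative probability using CDF:
P(X ≤ 6) = F(6) = 0.902979

(d) Range probability:
P(2 ≤ X ≤ 6) = P(X ≤ 6) - P(X ≤ 1)
                   = F(6) - F(1)
                   = 0.902979 - 0.036598
                   = 0.866381

This means approximately 86.6% of outcomes fall in the interval [2, 6].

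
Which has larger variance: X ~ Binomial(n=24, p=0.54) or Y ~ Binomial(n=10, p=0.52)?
X has larger variance (5.9616 > 2.4960)

Compute the variance for each distribution:

X ~ Binomial(n=24, p=0.54):
Var(X) = 5.9616

Y ~ Binomial(n=10, p=0.52):
Var(Y) = 2.4960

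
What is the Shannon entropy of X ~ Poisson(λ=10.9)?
2.6053 nats

We have X ~ Poisson(λ=10.9).

The Shannon entropy measures the uncertainty or information content of the distribution.

For a Poisson distribution with λ=10.9:
H(X) = 2.6053 nats

(In bits, this would be 3.7586 bits.)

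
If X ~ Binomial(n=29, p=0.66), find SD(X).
2.5510

We have X ~ Binomial(n=29, p=0.66).

For a Binomial distribution with n=29, p=0.66:
σ = √Var(X) = 2.5510

The standard deviation is the square root of the variance.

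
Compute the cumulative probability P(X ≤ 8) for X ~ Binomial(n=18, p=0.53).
0.311027

We have X ~ Binomial(n=18, p=0.53).

The CDF gives us P(X ≤ k).

Using the CDF:
P(X ≤ 8) = 0.311027

This means there's approximately a 31.1% chance that X is at most 8.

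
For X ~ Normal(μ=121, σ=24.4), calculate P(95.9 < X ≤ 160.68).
0.796237

We have X ~ Normal(μ=121, σ=24.4).

To find P(95.9 < X ≤ 160.68), we use:
P(95.9 < X ≤ 160.68) = P(X ≤ 160.68) - P(X ≤ 95.9)
                 = F(160.68) - F(95.9)
                 = 0.948050 - 0.151813
                 = 0.796237

So there's approximately a 79.6% chance that X falls in this range.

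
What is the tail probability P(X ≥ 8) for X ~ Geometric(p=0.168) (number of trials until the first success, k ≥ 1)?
0.275971

We have X ~ Geometric(p=0.168) (number of trials until the first success, k ≥ 1).

For discrete distributions, P(X ≥ 8) = 1 - P(X ≤ 7).

P(X ≤ 7) = 0.724029
P(X ≥ 8) = 1 - 0.724029 = 0.275971

So there's approximately a 27.6% chance that X is at least 8.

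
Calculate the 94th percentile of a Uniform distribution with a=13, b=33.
31.8000

We have X ~ Uniform(a=13, b=33).

We want to find x such that P(X ≤ x) = 0.94.

This is the 94th percentile, which means 94% of values fall below this point.

Using the inverse CDF (quantile function):
x = F⁻¹(0.94) = 31.8000

Verification: P(X ≤ 31.8000) = 0.94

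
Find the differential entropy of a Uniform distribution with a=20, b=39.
2.9444 nats

We have X ~ Uniform(a=20, b=39).

The differential entropy measures the uncertainty or information content of the distribution.

For a Uniform distribution with a=20, b=39:
h(X) = 2.9444 nats

(In bits, this would be 4.2479 bits.)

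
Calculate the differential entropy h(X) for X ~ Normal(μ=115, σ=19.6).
4.3945 nats

We have X ~ Normal(μ=115, σ=19.6).

The differential entropy measures the uncertainty or information content of the distribution.

For a Normal distribution with μ=115, σ=19.6:
h(X) = 4.3945 nats

(In bits, this would be 6.3399 bits.)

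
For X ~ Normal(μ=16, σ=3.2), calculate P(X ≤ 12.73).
0.153420

We have X ~ Normal(μ=16, σ=3.2).

The CDF gives us P(X ≤ k).

Using the CDF:
P(X ≤ 12.73) = 0.153420

This means there's approximately a 15.3% chance that X is at most 12.73.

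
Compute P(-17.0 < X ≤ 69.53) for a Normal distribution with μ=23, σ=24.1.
0.924758

We have X ~ Normal(μ=23, σ=24.1).

To find P(-17.0 < X ≤ 69.53), we use:
P(-17.0 < X ≤ 69.53) = P(X ≤ 69.53) - P(X ≤ -17.0)
                 = F(69.53) - F(-17.0)
                 = 0.973240 - 0.048482
                 = 0.924758

So there's approximately a 92.5% chance that X falls in this range.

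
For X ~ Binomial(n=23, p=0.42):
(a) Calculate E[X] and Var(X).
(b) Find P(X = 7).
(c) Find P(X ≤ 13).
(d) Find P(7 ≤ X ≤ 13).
(a) E[X] = 9.6600, Var(X) = 5.6028
(b) P(X = 7) = 0.092691
(c) P(X ≤ 13) = 0.946689
(d) P(7 ≤ X ≤ 13) = 0.857925

We have X ~ Binomial(n=23, p=0.42).

(a) Moments:
E[X] = 9.6600
Var(X) = 5.6028
σ = √Var(X) = 2.3670

(b) Point probability using PMF:
P(X = 7) = 0.092691

(c) Cumulative probability using CDF:
P(X ≤ 13) = F(13) = 0.946689

(d) Range probability:
P(7 ≤ X ≤ 13) = P(X ≤ 13) - P(X ≤ 6)
                   = F(13) - F(6)
                   = 0.946689 - 0.088765
                   = 0.857925

This means approximately 85.8% of outcomes fall in the interval [7, 13].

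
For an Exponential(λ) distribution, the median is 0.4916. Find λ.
λ = 1.4100

For X ~ Exponential(λ), the CDF is F(x) = 1 - e^(-λx).
The median m satisfies F(m) = 0.5:
1 - e^(-λm) = 0.5
e^(-λm) = 0.5
λm = ln(2)
m = ln(2) / λ

Given m = 0.4916:
λ = ln(2) / 0.4916 = 0.693147 / 0.4916 = 1.4100

Verification: ln(2) / 1.4100 = 0.4916 ✓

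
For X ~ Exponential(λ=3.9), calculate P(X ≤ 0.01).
0.038249

We have X ~ Exponential(λ=3.9).

The CDF gives us P(X ≤ k).

Using the CDF:
P(X ≤ 0.01) = 0.038249

This means there's approximately a 3.8% chance that X is at most 0.01.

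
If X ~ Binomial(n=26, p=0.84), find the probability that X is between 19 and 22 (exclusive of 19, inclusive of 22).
0.506876

We have X ~ Binomial(n=26, p=0.84).

To find P(19 < X ≤ 22), we use:
P(19 < X ≤ 22) = P(X ≤ 22) - P(X ≤ 19)
                 = F(22) - F(19)
                 = 0.616230 - 0.109354
                 = 0.506876

So there's approximately a 50.7% chance that X falls in this range.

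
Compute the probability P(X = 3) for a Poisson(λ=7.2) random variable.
0.046444

We have X ~ Poisson(λ=7.2).

For a Poisson distribution, the PMF gives us the probability of each outcome.

Using the PMF formula:
P(X = 3) = 0.046444

Rounded to 4 decimal places: 0.0464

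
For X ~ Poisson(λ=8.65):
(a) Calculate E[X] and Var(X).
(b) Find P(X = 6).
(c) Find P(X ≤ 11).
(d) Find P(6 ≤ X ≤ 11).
(a) E[X] = 8.6500, Var(X) = 8.6500
(b) P(X = 6) = 0.101887
(c) P(X ≤ 11) = 0.835588
(d) P(6 ≤ X ≤ 11) = 0.696932

We have X ~ Poisson(λ=8.65).

(a) Moments:
E[X] = 8.6500
Var(X) = 8.6500
σ = √Var(X) = 2.9411

(b) Point probability using PMF:
P(X = 6) = 0.101887

(c) Cumulative probability using CDF:
P(X ≤ 11) = F(11) = 0.835588

(d) Range probability:
P(6 ≤ X ≤ 11) = P(X ≤ 11) - P(X ≤ 5)
                   = F(11) - F(5)
                   = 0.835588 - 0.138657
                   = 0.696932

This means approximately 69.7% of outcomes fall in the interval [6, 11].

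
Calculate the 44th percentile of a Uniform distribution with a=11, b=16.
13.2000

We have X ~ Uniform(a=11, b=16).

We want to find x such that P(X ≤ x) = 0.44.

This is the 44th percentile, which means 44% of values fall below this point.

Using the inverse CDF (quantile function):
x = F⁻¹(0.44) = 13.2000

Verification: P(X ≤ 13.2000) = 0.44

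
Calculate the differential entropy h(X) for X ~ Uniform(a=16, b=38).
3.0910 nats

We have X ~ Uniform(a=16, b=38).

The differential entropy measures the uncertainty or information content of the distribution.

For a Uniform distribution with a=16, b=38:
h(X) = 3.0910 nats

(In bits, this would be 4.4594 bits.)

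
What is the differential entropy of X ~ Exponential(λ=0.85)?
1.1625 nats

We have X ~ Exponential(λ=0.85).

The differential entropy measures the uncertainty or information content of the distribution.

For an Exponential distribution with λ=0.85:
h(X) = 1.1625 nats

(In bits, this would be 1.6772 bits.)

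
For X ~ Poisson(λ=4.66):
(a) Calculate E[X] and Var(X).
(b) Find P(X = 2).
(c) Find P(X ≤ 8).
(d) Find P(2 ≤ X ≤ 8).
(a) E[X] = 4.6600, Var(X) = 4.6600
(b) P(X = 2) = 0.102785
(c) P(X ≤ 8) = 0.951863
(d) P(2 ≤ X ≤ 8) = 0.898282

We have X ~ Poisson(λ=4.66).

(a) Moments:
E[X] = 4.6600
Var(X) = 4.6600
σ = √Var(X) = 2.1587

(b) Point probability using PMF:
P(X = 2) = 0.102785

(c) Cumulative probability using CDF:
P(X ≤ 8) = F(8) = 0.951863

(d) Range probability:
P(2 ≤ X ≤ 8) = P(X ≤ 8) - P(X ≤ 1)
                   = F(8) - F(1)
                   = 0.951863 - 0.053580
                   = 0.898282

This means approximately 89.8% of outcomes fall in the interval [2, 8].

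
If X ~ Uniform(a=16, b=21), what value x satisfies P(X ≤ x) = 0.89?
20.4500

We have X ~ Uniform(a=16, b=21).

We want to find x such that P(X ≤ x) = 0.89.

This is the 89th percentile, which means 89% of values fall below this point.

Using the inverse CDF (quantile function):
x = F⁻¹(0.89) = 20.4500

Verification: P(X ≤ 20.4500) = 0.89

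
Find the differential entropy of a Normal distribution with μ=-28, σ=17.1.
4.2580 nats

We have X ~ Normal(μ=-28, σ=17.1).

The differential entropy measures the uncertainty or information content of the distribution.

For a Normal distribution with μ=-28, σ=17.1:
h(X) = 4.2580 nats

(In bits, this would be 6.1430 bits.)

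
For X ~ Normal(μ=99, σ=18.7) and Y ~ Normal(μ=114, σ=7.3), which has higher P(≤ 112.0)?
X has higher probability (P(X ≤ 112.0) = 0.7565 > P(Y ≤ 112.0) = 0.3921)

Compute P(≤ 112.0) for each distribution:

X ~ Normal(μ=99, σ=18.7):
P(X ≤ 112.0) = 0.7565

Y ~ Normal(μ=114, σ=7.3):
P(Y ≤ 112.0) = 0.3921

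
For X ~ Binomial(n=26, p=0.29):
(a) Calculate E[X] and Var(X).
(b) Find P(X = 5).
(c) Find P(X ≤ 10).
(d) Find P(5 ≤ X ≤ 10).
(a) E[X] = 7.5400, Var(X) = 5.3534
(b) P(X = 5) = 0.101510
(c) P(X ≤ 10) = 0.897119
(d) P(5 ≤ X ≤ 10) = 0.807649

We have X ~ Binomial(n=26, p=0.29).

(a) Moments:
E[X] = 7.5400
Var(X) = 5.3534
σ = √Var(X) = 2.3137

(b) Point probability using PMF:
P(X = 5) = 0.101510

(c) Cumulative probability using CDF:
P(X ≤ 10) = F(10) = 0.897119

(d) Range probability:
P(5 ≤ X ≤ 10) = P(X ≤ 10) - P(X ≤ 4)
                   = F(10) - F(4)
                   = 0.897119 - 0.089470
                   = 0.807649

This means approximately 80.8% of outcomes fall in the interval [5, 10].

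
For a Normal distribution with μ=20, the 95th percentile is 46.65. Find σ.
σ = 16.2020

For X ~ Normal(μ, σ), the p-th percentile satisfies x = μ + z_p × σ,
where z_p = Φ⁻¹(p) is the standard normal quantile.

Step 1: z_{0.95} = Φ⁻¹(0.95) = 1.6449

Step 2: Solve for σ:
46.65 = 20 + 1.6449 × σ
σ = (46.65 - 20) / 1.6449
σ = 26.65 / 1.6449
σ = 16.2020

Verification: μ + z × σ = 20 + 1.6449 × 16.2020 = 46.65 ✓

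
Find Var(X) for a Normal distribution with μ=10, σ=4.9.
24.0100

We have X ~ Normal(μ=10, σ=4.9).

For a Normal distribution with μ=10, σ=4.9:
Var(X) = 24.0100

The variance measures the spread of the distribution around the mean.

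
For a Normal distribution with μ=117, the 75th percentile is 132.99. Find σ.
σ = 23.7068

For X ~ Normal(μ, σ), the p-th percentile satisfies x = μ + z_p × σ,
where z_p = Φ⁻¹(p) is the standard normal quantile.

Step 1: z_{0.75} = Φ⁻¹(0.75) = 0.6745

Step 2: Solve for σ:
132.99 = 117 + 0.6745 × σ
σ = (132.99 - 117) / 0.6745
σ = 15.99 / 0.6745
σ = 23.7068

Verification: μ + z × σ = 117 + 0.6745 × 23.7068 = 132.99 ✓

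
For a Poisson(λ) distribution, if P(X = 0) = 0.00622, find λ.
λ = 5.0800

For a Poisson(λ) distribution, the PMF at 0 is:
P(X = 0) = λ^0 e^(-λ) / 0! = e^(-λ)

Given P(X = 0) = 0.00622:
e^(-λ) = 0.00622
-λ = ln(0.00622)
λ = -ln(0.00622) = 5.0800

Verification: e^(-5.0800) = 0.00622 ✓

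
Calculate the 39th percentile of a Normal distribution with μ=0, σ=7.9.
-2.2066

We have X ~ Normal(μ=0, σ=7.9).

We want to find x such that P(X ≤ x) = 0.39.

This is the 39th percentile, which means 39% of values fall below this point.

Using the inverse CDF (quantile function):
x = F⁻¹(0.39) = -2.2066

Verification: P(X ≤ -2.2066) = 0.39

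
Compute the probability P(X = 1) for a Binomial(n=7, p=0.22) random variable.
0.346807

We have X ~ Binomial(n=7, p=0.22).

For a Binomial distribution, the PMF gives us the probability of each outcome.

Using the PMF formula:
P(X = 1) = 0.346807

Rounded to 4 decimal places: 0.3468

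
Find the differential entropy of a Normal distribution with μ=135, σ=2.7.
2.4122 nats

We have X ~ Normal(μ=135, σ=2.7).

The differential entropy measures the uncertainty or information content of the distribution.

For a Normal distribution with μ=135, σ=2.7:
h(X) = 2.4122 nats

(In bits, this would be 3.4801 bits.)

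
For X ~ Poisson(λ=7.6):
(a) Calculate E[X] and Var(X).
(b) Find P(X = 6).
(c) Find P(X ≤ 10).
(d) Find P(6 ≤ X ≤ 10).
(a) E[X] = 7.6000, Var(X) = 7.6000
(b) P(X = 6) = 0.133940
(c) P(X ≤ 10) = 0.853513
(d) P(6 ≤ X ≤ 10) = 0.622832

We have X ~ Poisson(λ=7.6).

(a) Moments:
E[X] = 7.6000
Var(X) = 7.6000
σ = √Var(X) = 2.7568

(b) Point probability using PMF:
P(X = 6) = 0.133940

(c) Cumulative probability using CDF:
P(X ≤ 10) = F(10) = 0.853513

(d) Range probability:
P(6 ≤ X ≤ 10) = P(X ≤ 10) - P(X ≤ 5)
                   = F(10) - F(5)
                   = 0.853513 - 0.230681
                   = 0.622832

This means approximately 62.3% of outcomes fall in the interval [6, 10].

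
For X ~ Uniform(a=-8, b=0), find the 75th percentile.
-2.0000

We have X ~ Uniform(a=-8, b=0).

We want to find x such that P(X ≤ x) = 0.75.

This is the 75th percentile, which means 75% of values fall below this point.

Using the inverse CDF (quantile function):
x = F⁻¹(0.75) = -2.0000

Verification: P(X ≤ -2.0000) = 0.75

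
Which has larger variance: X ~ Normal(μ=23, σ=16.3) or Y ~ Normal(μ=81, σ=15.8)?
X has larger variance (265.6900 > 249.6400)

Compute the variance for each distribution:

X ~ Normal(μ=23, σ=16.3):
Var(X) = 265.6900

Y ~ Normal(μ=81, σ=15.8):
Var(Y) = 249.6400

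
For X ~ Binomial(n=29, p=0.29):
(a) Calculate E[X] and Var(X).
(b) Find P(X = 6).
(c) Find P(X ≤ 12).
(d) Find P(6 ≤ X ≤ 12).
(a) E[X] = 8.4100, Var(X) = 5.9711
(b) P(X = 6) = 0.107162
(c) P(X ≤ 12) = 0.949058
(d) P(6 ≤ X ≤ 12) = 0.835339

We have X ~ Binomial(n=29, p=0.29).

(a) Moments:
E[X] = 8.4100
Var(X) = 5.9711
σ = √Var(X) = 2.4436

(b) Point probability using PMF:
P(X = 6) = 0.107162

(c) Cumulative probability using CDF:
P(X ≤ 12) = F(12) = 0.949058

(d) Range probability:
P(6 ≤ X ≤ 12) = P(X ≤ 12) - P(X ≤ 5)
                   = F(12) - F(5)
                   = 0.949058 - 0.113719
                   = 0.835339

This means approximately 83.5% of outcomes fall in the interval [6, 12].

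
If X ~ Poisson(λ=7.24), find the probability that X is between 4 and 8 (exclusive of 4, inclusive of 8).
0.545106

We have X ~ Poisson(λ=7.24).

To find P(4 < X ≤ 8), we use:
P(4 < X ≤ 8) = P(X ≤ 8) - P(X ≤ 4)
                 = F(8) - F(4)
                 = 0.697307 - 0.152201
                 = 0.545106

So there's approximately a 54.5% chance that X falls in this range.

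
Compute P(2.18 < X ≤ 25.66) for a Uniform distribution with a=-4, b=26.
0.782667

We have X ~ Uniform(a=-4, b=26).

To find P(2.18 < X ≤ 25.66), we use:
P(2.18 < X ≤ 25.66) = P(X ≤ 25.66) - P(X ≤ 2.18)
                 = F(25.66) - F(2.18)
                 = 0.988667 - 0.206000
                 = 0.782667

So there's approximately a 78.3% chance that X falls in this range.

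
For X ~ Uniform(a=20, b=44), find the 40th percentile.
29.6000

We have X ~ Uniform(a=20, b=44).

We want to find x such that P(X ≤ x) = 0.4.

This is the 40th percentile, which means 40% of values fall below this point.

Using the inverse CDF (quantile function):
x = F⁻¹(0.4) = 29.6000

Verification: P(X ≤ 29.6000) = 0.4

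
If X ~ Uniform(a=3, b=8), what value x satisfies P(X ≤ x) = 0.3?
4.5000

We have X ~ Uniform(a=3, b=8).

We want to find x such that P(X ≤ x) = 0.3.

This is the 30th percentile, which means 30% of values fall below this point.

Using the inverse CDF (quantile function):
x = F⁻¹(0.3) = 4.5000

Verification: P(X ≤ 4.5000) = 0.3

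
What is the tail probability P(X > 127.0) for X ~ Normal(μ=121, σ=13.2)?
0.324718

We have X ~ Normal(μ=121, σ=13.2).

P(X > 127.0) = 1 - P(X ≤ 127.0)
                = 1 - F(127.0)
                = 1 - 0.675282
                = 0.324718

So there's approximately a 32.5% chance that X exceeds 127.0.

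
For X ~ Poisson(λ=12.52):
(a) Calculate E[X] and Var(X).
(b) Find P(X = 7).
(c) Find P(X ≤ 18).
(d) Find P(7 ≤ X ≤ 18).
(a) E[X] = 12.5200, Var(X) = 12.5200
(b) P(X = 7) = 0.034949
(c) P(X ≤ 18) = 0.947499
(d) P(7 ≤ X ≤ 18) = 0.913325

We have X ~ Poisson(λ=12.52).

(a) Moments:
E[X] = 12.5200
Var(X) = 12.5200
σ = √Var(X) = 3.5384

(b) Point probability using PMF:
P(X = 7) = 0.034949

(c) Cumulative probability using CDF:
P(X ≤ 18) = F(18) = 0.947499

(d) Range probability:
P(7 ≤ X ≤ 18) = P(X ≤ 18) - P(X ≤ 6)
                   = F(18) - F(6)
                   = 0.947499 - 0.034175
                   = 0.913325

This means approximately 91.3% of outcomes fall in the interval [7, 18].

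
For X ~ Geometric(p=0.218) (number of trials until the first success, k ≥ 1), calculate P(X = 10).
0.023841

We have X ~ Geometric(p=0.218) (number of trials until the first success, k ≥ 1).

For a Geometric distribution, the PMF gives us the probability of each outcome.

Using the PMF formula:
P(X = 10) = 0.023841

Rounded to 4 decimal places: 0.0238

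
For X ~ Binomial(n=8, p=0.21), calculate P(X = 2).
0.300164

We have X ~ Binomial(n=8, p=0.21).

For a Binomial distribution, the PMF gives us the probability of each outcome.

Using the PMF formula:
P(X = 2) = 0.300164

Rounded to 4 decimal places: 0.3002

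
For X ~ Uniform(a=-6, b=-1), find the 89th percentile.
-1.5500

We have X ~ Uniform(a=-6, b=-1).

We want to find x such that P(X ≤ x) = 0.89.

This is the 89th percentile, which means 89% of values fall below this point.

Using the inverse CDF (quantile function):
x = F⁻¹(0.89) = -1.5500

Verification: P(X ≤ -1.5500) = 0.89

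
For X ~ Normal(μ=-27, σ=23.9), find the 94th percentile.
10.1591

We have X ~ Normal(μ=-27, σ=23.9).

We want to find x such that P(X ≤ x) = 0.94.

This is the 94th percentile, which means 94% of values fall below this point.

Using the inverse CDF (quantile function):
x = F⁻¹(0.94) = 10.1591

Verification: P(X ≤ 10.1591) = 0.94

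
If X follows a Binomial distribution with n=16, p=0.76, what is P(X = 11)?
0.169937

We have X ~ Binomial(n=16, p=0.76).

For a Binomial distribution, the PMF gives us the probability of each outcome.

Using the PMF formula:
P(X = 11) = 0.169937

Rounded to 4 decimal places: 0.1699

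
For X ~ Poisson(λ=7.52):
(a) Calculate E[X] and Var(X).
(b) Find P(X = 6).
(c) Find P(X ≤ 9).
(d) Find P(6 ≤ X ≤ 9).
(a) E[X] = 7.5200, Var(X) = 7.5200
(b) P(X = 6) = 0.136170
(c) P(X ≤ 9) = 0.774114
(d) P(6 ≤ X ≤ 9) = 0.534858

We have X ~ Poisson(λ=7.52).

(a) Moments:
E[X] = 7.5200
Var(X) = 7.5200
σ = √Var(X) = 2.7423

(b) Point probability using PMF:
P(X = 6) = 0.136170

(c) Cumulative probability using CDF:
P(X ≤ 9) = F(9) = 0.774114

(d) Range probability:
P(6 ≤ X ≤ 9) = P(X ≤ 9) - P(X ≤ 5)
                   = F(9) - F(5)
                   = 0.774114 - 0.239256
                   = 0.534858

This means approximately 53.5% of outcomes fall in the interval [6, 9].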